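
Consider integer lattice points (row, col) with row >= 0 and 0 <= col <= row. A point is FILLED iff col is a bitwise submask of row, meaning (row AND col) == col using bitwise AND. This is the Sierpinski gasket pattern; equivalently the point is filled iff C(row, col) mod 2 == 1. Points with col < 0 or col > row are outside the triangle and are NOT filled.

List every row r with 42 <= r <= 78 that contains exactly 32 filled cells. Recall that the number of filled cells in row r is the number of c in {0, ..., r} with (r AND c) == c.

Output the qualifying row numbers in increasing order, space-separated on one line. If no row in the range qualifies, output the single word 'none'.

Row r has 2^popcount(r) filled cells, so we need popcount(r) = log2(32) = 5.
Scan r = 42..78 and keep those with exactly 5 one-bits:
r=42=101010 popcount=3 -> skip
r=43=101011 popcount=4 -> skip
r=44=101100 popcount=3 -> skip
r=45=101101 popcount=4 -> skip
r=46=101110 popcount=4 -> skip
r=47=101111 popcount=5 -> KEEP
r=48=110000 popcount=2 -> skip
r=49=110001 popcount=3 -> skip
r=50=110010 popcount=3 -> skip
r=51=110011 popcount=4 -> skip
r=52=110100 popcount=3 -> skip
r=53=110101 popcount=4 -> skip
r=54=110110 popcount=4 -> skip
r=55=110111 popcount=5 -> KEEP
r=56=111000 popcount=3 -> skip
r=57=111001 popcount=4 -> skip
r=58=111010 popcount=4 -> skip
r=59=111011 popcount=5 -> KEEP
r=60=111100 popcount=4 -> skip
r=61=111101 popcount=5 -> KEEP
r=62=111110 popcount=5 -> KEEP
r=63=111111 popcount=6 -> skip
r=64=1000000 popcount=1 -> skip
r=65=1000001 popcount=2 -> skip
r=66=1000010 popcount=2 -> skip
r=67=1000011 popcount=3 -> skip
r=68=1000100 popcount=2 -> skip
r=69=1000101 popcount=3 -> skip
r=70=1000110 popcount=3 -> skip
r=71=1000111 popcount=4 -> skip
r=72=1001000 popcount=2 -> skip
r=73=1001001 popcount=3 -> skip
r=74=1001010 popcount=3 -> skip
r=75=1001011 popcount=4 -> skip
r=76=1001100 popcount=3 -> skip
r=77=1001101 popcount=4 -> skip
r=78=1001110 popcount=4 -> skip
Kept rows: 47 55 59 61 62

Answer: 47 55 59 61 62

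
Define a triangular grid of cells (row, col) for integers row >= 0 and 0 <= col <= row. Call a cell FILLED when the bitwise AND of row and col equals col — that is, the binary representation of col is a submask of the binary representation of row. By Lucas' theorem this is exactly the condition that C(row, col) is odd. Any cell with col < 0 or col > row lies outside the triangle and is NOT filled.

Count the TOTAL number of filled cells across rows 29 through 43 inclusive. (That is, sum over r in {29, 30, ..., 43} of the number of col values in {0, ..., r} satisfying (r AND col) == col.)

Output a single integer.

Answer: 154

Derivation:
r29=11101 pc4: +16 =16
r30=11110 pc4: +16 =32
r31=11111 pc5: +32 =64
r32=100000 pc1: +2 =66
r33=100001 pc2: +4 =70
r34=100010 pc2: +4 =74
r35=100011 pc3: +8 =82
r36=100100 pc2: +4 =86
r37=100101 pc3: +8 =94
r38=100110 pc3: +8 =102
r39=100111 pc4: +16 =118
r40=101000 pc2: +4 =122
r41=101001 pc3: +8 =130
r42=101010 pc3: +8 =138
r43=101011 pc4: +16 =154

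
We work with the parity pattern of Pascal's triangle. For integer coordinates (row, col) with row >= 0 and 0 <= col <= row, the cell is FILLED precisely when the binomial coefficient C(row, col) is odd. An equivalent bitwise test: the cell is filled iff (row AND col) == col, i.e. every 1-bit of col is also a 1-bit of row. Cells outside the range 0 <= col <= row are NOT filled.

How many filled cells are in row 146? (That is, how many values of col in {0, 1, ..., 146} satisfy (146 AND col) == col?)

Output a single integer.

146 in binary = 10010010
popcount(146) = number of 1-bits in 10010010 = 3
A col c satisfies (146 AND c) == c iff every set bit of c is also set in 146; each of the 3 set bits of 146 can independently be on or off in c.
count = 2^3 = 8

Answer: 8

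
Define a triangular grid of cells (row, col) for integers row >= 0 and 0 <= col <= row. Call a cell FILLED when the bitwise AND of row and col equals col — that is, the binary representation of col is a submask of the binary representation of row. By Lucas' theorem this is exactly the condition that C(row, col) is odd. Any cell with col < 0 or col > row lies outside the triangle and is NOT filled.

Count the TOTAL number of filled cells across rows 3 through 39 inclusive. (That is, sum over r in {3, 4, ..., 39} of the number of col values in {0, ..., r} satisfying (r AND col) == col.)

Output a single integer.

Answer: 292

Derivation:
r3=11 pc2: +4 =4
r4=100 pc1: +2 =6
r5=101 pc2: +4 =10
r6=110 pc2: +4 =14
r7=111 pc3: +8 =22
r8=1000 pc1: +2 =24
r9=1001 pc2: +4 =28
r10=1010 pc2: +4 =32
r11=1011 pc3: +8 =40
r12=1100 pc2: +4 =44
r13=1101 pc3: +8 =52
r14=1110 pc3: +8 =60
r15=1111 pc4: +16 =76
r16=10000 pc1: +2 =78
r17=10001 pc2: +4 =82
r18=10010 pc2: +4 =86
r19=10011 pc3: +8 =94
r20=10100 pc2: +4 =98
r21=10101 pc3: +8 =106
r22=10110 pc3: +8 =114
r23=10111 pc4: +16 =130
r24=11000 pc2: +4 =134
r25=11001 pc3: +8 =142
r26=11010 pc3: +8 =150
r27=11011 pc4: +16 =166
r28=11100 pc3: +8 =174
r29=11101 pc4: +16 =190
r30=11110 pc4: +16 =206
r31=11111 pc5: +32 =238
r32=100000 pc1: +2 =240
r33=100001 pc2: +4 =244
r34=100010 pc2: +4 =248
r35=100011 pc3: +8 =256
r36=100100 pc2: +4 =260
r37=100101 pc3: +8 =268
r38=100110 pc3: +8 =276
r39=100111 pc4: +16 =292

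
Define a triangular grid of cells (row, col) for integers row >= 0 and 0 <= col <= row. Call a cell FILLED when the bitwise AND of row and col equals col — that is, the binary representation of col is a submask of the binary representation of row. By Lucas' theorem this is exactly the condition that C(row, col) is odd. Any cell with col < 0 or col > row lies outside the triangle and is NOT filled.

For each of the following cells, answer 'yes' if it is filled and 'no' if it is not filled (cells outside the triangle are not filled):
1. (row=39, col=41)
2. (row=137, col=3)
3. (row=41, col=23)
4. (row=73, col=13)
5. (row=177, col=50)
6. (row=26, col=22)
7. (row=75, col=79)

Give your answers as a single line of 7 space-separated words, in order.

Answer: no no no no no no no

Derivation:
(39,41): col outside [0, 39] -> not filled
(137,3): row=0b10001001, col=0b11, row AND col = 0b1 = 1; 1 != 3 -> empty
(41,23): row=0b101001, col=0b10111, row AND col = 0b1 = 1; 1 != 23 -> empty
(73,13): row=0b1001001, col=0b1101, row AND col = 0b1001 = 9; 9 != 13 -> empty
(177,50): row=0b10110001, col=0b110010, row AND col = 0b110000 = 48; 48 != 50 -> empty
(26,22): row=0b11010, col=0b10110, row AND col = 0b10010 = 18; 18 != 22 -> empty
(75,79): col outside [0, 75] -> not filled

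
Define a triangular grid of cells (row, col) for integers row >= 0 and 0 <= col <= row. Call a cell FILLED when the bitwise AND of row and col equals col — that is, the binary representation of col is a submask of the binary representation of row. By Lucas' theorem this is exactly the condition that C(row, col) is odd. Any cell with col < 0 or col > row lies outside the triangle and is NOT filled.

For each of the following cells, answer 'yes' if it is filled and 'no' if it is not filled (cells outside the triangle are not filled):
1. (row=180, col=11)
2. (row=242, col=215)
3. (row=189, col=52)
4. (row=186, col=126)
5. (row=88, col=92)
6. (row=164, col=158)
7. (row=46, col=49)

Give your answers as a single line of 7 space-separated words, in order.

(180,11): row=0b10110100, col=0b1011, row AND col = 0b0 = 0; 0 != 11 -> empty
(242,215): row=0b11110010, col=0b11010111, row AND col = 0b11010010 = 210; 210 != 215 -> empty
(189,52): row=0b10111101, col=0b110100, row AND col = 0b110100 = 52; 52 == 52 -> filled
(186,126): row=0b10111010, col=0b1111110, row AND col = 0b111010 = 58; 58 != 126 -> empty
(88,92): col outside [0, 88] -> not filled
(164,158): row=0b10100100, col=0b10011110, row AND col = 0b10000100 = 132; 132 != 158 -> empty
(46,49): col outside [0, 46] -> not filled

Answer: no no yes no no no no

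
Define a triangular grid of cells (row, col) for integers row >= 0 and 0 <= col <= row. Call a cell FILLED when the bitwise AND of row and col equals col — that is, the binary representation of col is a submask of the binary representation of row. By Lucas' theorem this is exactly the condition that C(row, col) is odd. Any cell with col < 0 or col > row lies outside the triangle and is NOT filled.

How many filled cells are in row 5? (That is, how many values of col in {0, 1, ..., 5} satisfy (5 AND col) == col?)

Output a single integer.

5 in binary = 101
popcount(5) = number of 1-bits in 101 = 2
A col c satisfies (5 AND c) == c iff every set bit of c is also set in 5; each of the 2 set bits of 5 can independently be on or off in c.
count = 2^2 = 4

Answer: 4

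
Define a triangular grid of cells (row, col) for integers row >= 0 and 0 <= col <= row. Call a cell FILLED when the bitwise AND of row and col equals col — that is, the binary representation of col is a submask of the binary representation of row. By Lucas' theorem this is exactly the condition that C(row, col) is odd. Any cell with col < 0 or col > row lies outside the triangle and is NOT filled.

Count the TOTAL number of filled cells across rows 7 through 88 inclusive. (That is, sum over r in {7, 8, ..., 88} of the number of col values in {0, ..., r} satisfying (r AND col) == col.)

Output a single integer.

Answer: 988

Derivation:
r7=111 pc3: +8 =8
r8=1000 pc1: +2 =10
r9=1001 pc2: +4 =14
r10=1010 pc2: +4 =18
r11=1011 pc3: +8 =26
r12=1100 pc2: +4 =30
r13=1101 pc3: +8 =38
r14=1110 pc3: +8 =46
r15=1111 pc4: +16 =62
r16=10000 pc1: +2 =64
r17=10001 pc2: +4 =68
r18=10010 pc2: +4 =72
r19=10011 pc3: +8 =80
r20=10100 pc2: +4 =84
r21=10101 pc3: +8 =92
r22=10110 pc3: +8 =100
r23=10111 pc4: +16 =116
r24=11000 pc2: +4 =120
r25=11001 pc3: +8 =128
r26=11010 pc3: +8 =136
r27=11011 pc4: +16 =152
r28=11100 pc3: +8 =160
r29=11101 pc4: +16 =176
r30=11110 pc4: +16 =192
r31=11111 pc5: +32 =224
r32=100000 pc1: +2 =226
r33=100001 pc2: +4 =230
r34=100010 pc2: +4 =234
r35=100011 pc3: +8 =242
r36=100100 pc2: +4 =246
r37=100101 pc3: +8 =254
r38=100110 pc3: +8 =262
r39=100111 pc4: +16 =278
r40=101000 pc2: +4 =282
r41=101001 pc3: +8 =290
r42=101010 pc3: +8 =298
r43=101011 pc4: +16 =314
r44=101100 pc3: +8 =322
r45=101101 pc4: +16 =338
r46=101110 pc4: +16 =354
r47=101111 pc5: +32 =386
r48=110000 pc2: +4 =390
r49=110001 pc3: +8 =398
r50=110010 pc3: +8 =406
r51=110011 pc4: +16 =422
r52=110100 pc3: +8 =430
r53=110101 pc4: +16 =446
r54=110110 pc4: +16 =462
r55=110111 pc5: +32 =494
r56=111000 pc3: +8 =502
r57=111001 pc4: +16 =518
r58=111010 pc4: +16 =534
r59=111011 pc5: +32 =566
r60=111100 pc4: +16 =582
r61=111101 pc5: +32 =614
r62=111110 pc5: +32 =646
r63=111111 pc6: +64 =710
r64=1000000 pc1: +2 =712
r65=1000001 pc2: +4 =716
r66=1000010 pc2: +4 =720
r67=1000011 pc3: +8 =728
r68=1000100 pc2: +4 =732
r69=1000101 pc3: +8 =740
r70=1000110 pc3: +8 =748
r71=1000111 pc4: +16 =764
r72=1001000 pc2: +4 =768
r73=1001001 pc3: +8 =776
r74=1001010 pc3: +8 =784
r75=1001011 pc4: +16 =800
r76=1001100 pc3: +8 =808
r77=1001101 pc4: +16 =824
r78=1001110 pc4: +16 =840
r79=1001111 pc5: +32 =872
r80=1010000 pc2: +4 =876
r81=1010001 pc3: +8 =884
r82=1010010 pc3: +8 =892
r83=1010011 pc4: +16 =908
r84=1010100 pc3: +8 =916
r85=1010101 pc4: +16 =932
r86=1010110 pc4: +16 =948
r87=1010111 pc5: +32 =980
r88=1011000 pc3: +8 =988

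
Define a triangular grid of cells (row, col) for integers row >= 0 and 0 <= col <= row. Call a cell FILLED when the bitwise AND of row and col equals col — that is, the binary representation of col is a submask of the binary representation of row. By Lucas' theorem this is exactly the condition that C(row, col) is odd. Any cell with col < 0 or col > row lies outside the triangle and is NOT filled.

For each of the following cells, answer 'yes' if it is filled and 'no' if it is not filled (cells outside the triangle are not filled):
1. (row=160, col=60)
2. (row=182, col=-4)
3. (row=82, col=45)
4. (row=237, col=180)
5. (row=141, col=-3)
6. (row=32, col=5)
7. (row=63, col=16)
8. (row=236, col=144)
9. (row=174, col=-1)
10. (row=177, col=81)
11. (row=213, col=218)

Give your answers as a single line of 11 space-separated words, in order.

(160,60): row=0b10100000, col=0b111100, row AND col = 0b100000 = 32; 32 != 60 -> empty
(182,-4): col outside [0, 182] -> not filled
(82,45): row=0b1010010, col=0b101101, row AND col = 0b0 = 0; 0 != 45 -> empty
(237,180): row=0b11101101, col=0b10110100, row AND col = 0b10100100 = 164; 164 != 180 -> empty
(141,-3): col outside [0, 141] -> not filled
(32,5): row=0b100000, col=0b101, row AND col = 0b0 = 0; 0 != 5 -> empty
(63,16): row=0b111111, col=0b10000, row AND col = 0b10000 = 16; 16 == 16 -> filled
(236,144): row=0b11101100, col=0b10010000, row AND col = 0b10000000 = 128; 128 != 144 -> empty
(174,-1): col outside [0, 174] -> not filled
(177,81): row=0b10110001, col=0b1010001, row AND col = 0b10001 = 17; 17 != 81 -> empty
(213,218): col outside [0, 213] -> not filled

Answer: no no no no no no yes no no no no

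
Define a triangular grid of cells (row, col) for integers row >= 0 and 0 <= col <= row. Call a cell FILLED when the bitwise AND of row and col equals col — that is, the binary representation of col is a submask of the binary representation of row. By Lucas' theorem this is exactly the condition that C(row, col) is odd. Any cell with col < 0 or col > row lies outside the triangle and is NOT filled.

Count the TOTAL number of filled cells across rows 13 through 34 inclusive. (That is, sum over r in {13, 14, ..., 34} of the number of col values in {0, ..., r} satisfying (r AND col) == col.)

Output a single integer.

r13=1101 pc3: +8 =8
r14=1110 pc3: +8 =16
r15=1111 pc4: +16 =32
r16=10000 pc1: +2 =34
r17=10001 pc2: +4 =38
r18=10010 pc2: +4 =42
r19=10011 pc3: +8 =50
r20=10100 pc2: +4 =54
r21=10101 pc3: +8 =62
r22=10110 pc3: +8 =70
r23=10111 pc4: +16 =86
r24=11000 pc2: +4 =90
r25=11001 pc3: +8 =98
r26=11010 pc3: +8 =106
r27=11011 pc4: +16 =122
r28=11100 pc3: +8 =130
r29=11101 pc4: +16 =146
r30=11110 pc4: +16 =162
r31=11111 pc5: +32 =194
r32=100000 pc1: +2 =196
r33=100001 pc2: +4 =200
r34=100010 pc2: +4 =204

Answer: 204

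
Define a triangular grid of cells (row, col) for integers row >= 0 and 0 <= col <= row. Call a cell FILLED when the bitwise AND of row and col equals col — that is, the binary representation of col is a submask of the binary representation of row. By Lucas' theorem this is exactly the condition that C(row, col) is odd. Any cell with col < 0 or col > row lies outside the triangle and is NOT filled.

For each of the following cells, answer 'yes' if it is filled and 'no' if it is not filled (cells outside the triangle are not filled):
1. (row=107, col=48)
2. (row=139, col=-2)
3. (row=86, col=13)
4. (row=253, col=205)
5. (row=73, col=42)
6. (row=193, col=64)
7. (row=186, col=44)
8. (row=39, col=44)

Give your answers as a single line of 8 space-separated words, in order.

Answer: no no no yes no yes no no

Derivation:
(107,48): row=0b1101011, col=0b110000, row AND col = 0b100000 = 32; 32 != 48 -> empty
(139,-2): col outside [0, 139] -> not filled
(86,13): row=0b1010110, col=0b1101, row AND col = 0b100 = 4; 4 != 13 -> empty
(253,205): row=0b11111101, col=0b11001101, row AND col = 0b11001101 = 205; 205 == 205 -> filled
(73,42): row=0b1001001, col=0b101010, row AND col = 0b1000 = 8; 8 != 42 -> empty
(193,64): row=0b11000001, col=0b1000000, row AND col = 0b1000000 = 64; 64 == 64 -> filled
(186,44): row=0b10111010, col=0b101100, row AND col = 0b101000 = 40; 40 != 44 -> empty
(39,44): col outside [0, 39] -> not filled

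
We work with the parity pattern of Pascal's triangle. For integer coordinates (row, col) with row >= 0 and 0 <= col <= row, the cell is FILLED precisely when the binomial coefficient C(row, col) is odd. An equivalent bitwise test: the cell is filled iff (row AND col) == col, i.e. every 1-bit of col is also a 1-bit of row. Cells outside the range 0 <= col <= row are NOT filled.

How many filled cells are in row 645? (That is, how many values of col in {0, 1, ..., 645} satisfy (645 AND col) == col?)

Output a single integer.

645 in binary = 1010000101
popcount(645) = number of 1-bits in 1010000101 = 4
A col c satisfies (645 AND c) == c iff every set bit of c is also set in 645; each of the 4 set bits of 645 can independently be on or off in c.
count = 2^4 = 16

Answer: 16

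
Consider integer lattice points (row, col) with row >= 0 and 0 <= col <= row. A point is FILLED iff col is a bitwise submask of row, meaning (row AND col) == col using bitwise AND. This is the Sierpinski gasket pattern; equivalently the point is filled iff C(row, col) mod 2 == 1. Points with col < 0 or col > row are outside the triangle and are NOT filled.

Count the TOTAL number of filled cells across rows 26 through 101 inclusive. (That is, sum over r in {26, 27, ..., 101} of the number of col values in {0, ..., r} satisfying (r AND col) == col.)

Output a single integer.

Answer: 1128

Derivation:
r26=11010 pc3: +8 =8
r27=11011 pc4: +16 =24
r28=11100 pc3: +8 =32
r29=11101 pc4: +16 =48
r30=11110 pc4: +16 =64
r31=11111 pc5: +32 =96
r32=100000 pc1: +2 =98
r33=100001 pc2: +4 =102
r34=100010 pc2: +4 =106
r35=100011 pc3: +8 =114
r36=100100 pc2: +4 =118
r37=100101 pc3: +8 =126
r38=100110 pc3: +8 =134
r39=100111 pc4: +16 =150
r40=101000 pc2: +4 =154
r41=101001 pc3: +8 =162
r42=101010 pc3: +8 =170
r43=101011 pc4: +16 =186
r44=101100 pc3: +8 =194
r45=101101 pc4: +16 =210
r46=101110 pc4: +16 =226
r47=101111 pc5: +32 =258
r48=110000 pc2: +4 =262
r49=110001 pc3: +8 =270
r50=110010 pc3: +8 =278
r51=110011 pc4: +16 =294
r52=110100 pc3: +8 =302
r53=110101 pc4: +16 =318
r54=110110 pc4: +16 =334
r55=110111 pc5: +32 =366
r56=111000 pc3: +8 =374
r57=111001 pc4: +16 =390
r58=111010 pc4: +16 =406
r59=111011 pc5: +32 =438
r60=111100 pc4: +16 =454
r61=111101 pc5: +32 =486
r62=111110 pc5: +32 =518
r63=111111 pc6: +64 =582
r64=1000000 pc1: +2 =584
r65=1000001 pc2: +4 =588
r66=1000010 pc2: +4 =592
r67=1000011 pc3: +8 =600
r68=1000100 pc2: +4 =604
r69=1000101 pc3: +8 =612
r70=1000110 pc3: +8 =620
r71=1000111 pc4: +16 =636
r72=1001000 pc2: +4 =640
r73=1001001 pc3: +8 =648
r74=1001010 pc3: +8 =656
r75=1001011 pc4: +16 =672
r76=1001100 pc3: +8 =680
r77=1001101 pc4: +16 =696
r78=1001110 pc4: +16 =712
r79=1001111 pc5: +32 =744
r80=1010000 pc2: +4 =748
r81=1010001 pc3: +8 =756
r82=1010010 pc3: +8 =764
r83=1010011 pc4: +16 =780
r84=1010100 pc3: +8 =788
r85=1010101 pc4: +16 =804
r86=1010110 pc4: +16 =820
r87=1010111 pc5: +32 =852
r88=1011000 pc3: +8 =860
r89=1011001 pc4: +16 =876
r90=1011010 pc4: +16 =892
r91=1011011 pc5: +32 =924
r92=1011100 pc4: +16 =940
r93=1011101 pc5: +32 =972
r94=1011110 pc5: +32 =1004
r95=1011111 pc6: +64 =1068
r96=1100000 pc2: +4 =1072
r97=1100001 pc3: +8 =1080
r98=1100010 pc3: +8 =1088
r99=1100011 pc4: +16 =1104
r100=1100100 pc3: +8 =1112
r101=1100101 pc4: +16 =1128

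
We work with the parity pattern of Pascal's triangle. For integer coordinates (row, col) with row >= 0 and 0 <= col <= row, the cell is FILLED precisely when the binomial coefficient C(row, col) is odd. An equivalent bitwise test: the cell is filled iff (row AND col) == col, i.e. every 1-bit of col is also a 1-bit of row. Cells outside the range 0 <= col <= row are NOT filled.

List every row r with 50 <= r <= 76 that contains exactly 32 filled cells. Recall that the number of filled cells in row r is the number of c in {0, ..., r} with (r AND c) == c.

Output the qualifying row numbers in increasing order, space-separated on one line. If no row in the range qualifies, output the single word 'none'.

Answer: 55 59 61 62

Derivation:
Row r has 2^popcount(r) filled cells, so we need popcount(r) = log2(32) = 5.
Scan r = 50..76 and keep those with exactly 5 one-bits:
r=50=110010 popcount=3 -> skip
r=51=110011 popcount=4 -> skip
r=52=110100 popcount=3 -> skip
r=53=110101 popcount=4 -> skip
r=54=110110 popcount=4 -> skip
r=55=110111 popcount=5 -> KEEP
r=56=111000 popcount=3 -> skip
r=57=111001 popcount=4 -> skip
r=58=111010 popcount=4 -> skip
r=59=111011 popcount=5 -> KEEP
r=60=111100 popcount=4 -> skip
r=61=111101 popcount=5 -> KEEP
r=62=111110 popcount=5 -> KEEP
r=63=111111 popcount=6 -> skip
r=64=1000000 popcount=1 -> skip
r=65=1000001 popcount=2 -> skip
r=66=1000010 popcount=2 -> skip
r=67=1000011 popcount=3 -> skip
r=68=1000100 popcount=2 -> skip
r=69=1000101 popcount=3 -> skip
r=70=1000110 popcount=3 -> skip
r=71=1000111 popcount=4 -> skip
r=72=1001000 popcount=2 -> skip
r=73=1001001 popcount=3 -> skip
r=74=1001010 popcount=3 -> skip
r=75=1001011 popcount=4 -> skip
r=76=1001100 popcount=3 -> skip
Kept rows: 55 59 61 62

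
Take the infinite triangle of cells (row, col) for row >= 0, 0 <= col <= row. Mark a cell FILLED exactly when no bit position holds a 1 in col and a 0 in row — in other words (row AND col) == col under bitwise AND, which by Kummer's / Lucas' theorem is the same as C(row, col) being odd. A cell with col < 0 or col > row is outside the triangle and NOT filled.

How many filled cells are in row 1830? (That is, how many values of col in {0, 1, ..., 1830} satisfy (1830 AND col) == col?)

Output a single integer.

1830 in binary = 11100100110
popcount(1830) = number of 1-bits in 11100100110 = 6
A col c satisfies (1830 AND c) == c iff every set bit of c is also set in 1830; each of the 6 set bits of 1830 can independently be on or off in c.
count = 2^6 = 64

Answer: 64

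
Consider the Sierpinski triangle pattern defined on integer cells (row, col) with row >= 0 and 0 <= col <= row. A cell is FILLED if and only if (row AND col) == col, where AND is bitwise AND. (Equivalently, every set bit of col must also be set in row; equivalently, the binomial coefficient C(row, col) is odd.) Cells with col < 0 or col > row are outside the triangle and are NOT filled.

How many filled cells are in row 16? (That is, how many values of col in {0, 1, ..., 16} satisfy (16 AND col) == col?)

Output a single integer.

Answer: 2

Derivation:
16 in binary = 10000
popcount(16) = number of 1-bits in 10000 = 1
A col c satisfies (16 AND c) == c iff every set bit of c is also set in 16; each of the 1 set bits of 16 can independently be on or off in c.
count = 2^1 = 2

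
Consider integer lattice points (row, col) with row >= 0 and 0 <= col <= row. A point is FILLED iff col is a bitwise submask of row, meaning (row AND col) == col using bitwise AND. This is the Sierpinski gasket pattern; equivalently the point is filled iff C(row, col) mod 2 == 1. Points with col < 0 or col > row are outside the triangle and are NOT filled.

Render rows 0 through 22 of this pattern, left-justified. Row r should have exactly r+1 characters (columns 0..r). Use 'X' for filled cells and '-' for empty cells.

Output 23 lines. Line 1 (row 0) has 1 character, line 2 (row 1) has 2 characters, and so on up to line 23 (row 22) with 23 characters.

Answer: X
XX
X-X
XXXX
X---X
XX--XX
X-X-X-X
XXXXXXXX
X-------X
XX------XX
X-X-----X-X
XXXX----XXXX
X---X---X---X
XX--XX--XX--XX
X-X-X-X-X-X-X-X
XXXXXXXXXXXXXXXX
X---------------X
XX--------------XX
X-X-------------X-X
XXXX------------XXXX
X---X-----------X---X
XX--XX----------XX--XX
X-X-X-X---------X-X-X-X

Derivation:
r0=0: X
r1=1: XX
r2=10: X-X
r3=11: XXXX
r4=100: X---X
r5=101: XX--XX
r6=110: X-X-X-X
r7=111: XXXXXXXX
r8=1000: X-------X
r9=1001: XX------XX
r10=1010: X-X-----X-X
r11=1011: XXXX----XXXX
r12=1100: X---X---X---X
r13=1101: XX--XX--XX--XX
r14=1110: X-X-X-X-X-X-X-X
r15=1111: XXXXXXXXXXXXXXXX
r16=10000: X---------------X
r17=10001: XX--------------XX
r18=10010: X-X-------------X-X
r19=10011: XXXX------------XXXX
r20=10100: X---X-----------X---X
r21=10101: XX--XX----------XX--XX
r22=10110: X-X-X-X---------X-X-X-X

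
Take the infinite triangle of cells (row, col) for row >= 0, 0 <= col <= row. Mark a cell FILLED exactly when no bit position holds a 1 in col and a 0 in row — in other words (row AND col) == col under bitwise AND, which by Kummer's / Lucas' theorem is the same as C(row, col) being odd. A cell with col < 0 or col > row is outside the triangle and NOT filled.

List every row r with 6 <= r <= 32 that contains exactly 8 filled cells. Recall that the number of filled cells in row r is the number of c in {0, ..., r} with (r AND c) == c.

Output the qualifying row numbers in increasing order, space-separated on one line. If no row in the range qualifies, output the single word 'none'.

Answer: 7 11 13 14 19 21 22 25 26 28

Derivation:
Row r has 2^popcount(r) filled cells, so we need popcount(r) = log2(8) = 3.
Scan r = 6..32 and keep those with exactly 3 one-bits:
r=6=110 popcount=2 -> skip
r=7=111 popcount=3 -> KEEP
r=8=1000 popcount=1 -> skip
r=9=1001 popcount=2 -> skip
r=10=1010 popcount=2 -> skip
r=11=1011 popcount=3 -> KEEP
r=12=1100 popcount=2 -> skip
r=13=1101 popcount=3 -> KEEP
r=14=1110 popcount=3 -> KEEP
r=15=1111 popcount=4 -> skip
r=16=10000 popcount=1 -> skip
r=17=10001 popcount=2 -> skip
r=18=10010 popcount=2 -> skip
r=19=10011 popcount=3 -> KEEP
r=20=10100 popcount=2 -> skip
r=21=10101 popcount=3 -> KEEP
r=22=10110 popcount=3 -> KEEP
r=23=10111 popcount=4 -> skip
r=24=11000 popcount=2 -> skip
r=25=11001 popcount=3 -> KEEP
r=26=11010 popcount=3 -> KEEP
r=27=11011 popcount=4 -> skip
r=28=11100 popcount=3 -> KEEP
r=29=11101 popcount=4 -> skip
r=30=11110 popcount=4 -> skip
r=31=11111 popcount=5 -> skip
r=32=100000 popcount=1 -> skip
Kept rows: 7 11 13 14 19 21 22 25 26 28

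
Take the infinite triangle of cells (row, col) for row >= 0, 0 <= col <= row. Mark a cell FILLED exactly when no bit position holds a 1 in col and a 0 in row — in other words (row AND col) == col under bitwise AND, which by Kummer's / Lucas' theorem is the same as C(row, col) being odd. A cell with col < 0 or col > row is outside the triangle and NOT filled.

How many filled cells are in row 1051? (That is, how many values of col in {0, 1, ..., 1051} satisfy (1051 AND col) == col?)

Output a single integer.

Answer: 32

Derivation:
1051 in binary = 10000011011
popcount(1051) = number of 1-bits in 10000011011 = 5
A col c satisfies (1051 AND c) == c iff every set bit of c is also set in 1051; each of the 5 set bits of 1051 can independently be on or off in c.
count = 2^5 = 32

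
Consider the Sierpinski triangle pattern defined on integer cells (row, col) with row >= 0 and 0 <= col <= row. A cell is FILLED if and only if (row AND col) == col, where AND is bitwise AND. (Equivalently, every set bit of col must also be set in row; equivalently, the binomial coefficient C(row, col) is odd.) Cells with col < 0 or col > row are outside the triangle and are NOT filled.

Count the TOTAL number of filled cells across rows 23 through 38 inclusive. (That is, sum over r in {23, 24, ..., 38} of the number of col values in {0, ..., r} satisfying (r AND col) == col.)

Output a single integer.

Answer: 162

Derivation:
r23=10111 pc4: +16 =16
r24=11000 pc2: +4 =20
r25=11001 pc3: +8 =28
r26=11010 pc3: +8 =36
r27=11011 pc4: +16 =52
r28=11100 pc3: +8 =60
r29=11101 pc4: +16 =76
r30=11110 pc4: +16 =92
r31=11111 pc5: +32 =124
r32=100000 pc1: +2 =126
r33=100001 pc2: +4 =130
r34=100010 pc2: +4 =134
r35=100011 pc3: +8 =142
r36=100100 pc2: +4 =146
r37=100101 pc3: +8 =154
r38=100110 pc3: +8 =162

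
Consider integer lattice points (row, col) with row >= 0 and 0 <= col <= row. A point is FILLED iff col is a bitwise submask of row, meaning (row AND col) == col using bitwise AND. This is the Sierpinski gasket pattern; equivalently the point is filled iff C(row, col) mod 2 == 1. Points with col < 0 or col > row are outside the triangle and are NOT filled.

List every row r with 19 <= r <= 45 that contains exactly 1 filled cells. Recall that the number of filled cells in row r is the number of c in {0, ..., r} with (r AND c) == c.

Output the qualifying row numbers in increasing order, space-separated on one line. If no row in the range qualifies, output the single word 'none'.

Answer: none

Derivation:
Row r has 2^popcount(r) filled cells, so we need popcount(r) = log2(1) = 0.
Scan r = 19..45 and keep those with exactly 0 one-bits:
r=19=10011 popcount=3 -> skip
r=20=10100 popcount=2 -> skip
r=21=10101 popcount=3 -> skip
r=22=10110 popcount=3 -> skip
r=23=10111 popcount=4 -> skip
r=24=11000 popcount=2 -> skip
r=25=11001 popcount=3 -> skip
r=26=11010 popcount=3 -> skip
r=27=11011 popcount=4 -> skip
r=28=11100 popcount=3 -> skip
r=29=11101 popcount=4 -> skip
r=30=11110 popcount=4 -> skip
r=31=11111 popcount=5 -> skip
r=32=100000 popcount=1 -> skip
r=33=100001 popcount=2 -> skip
r=34=100010 popcount=2 -> skip
r=35=100011 popcount=3 -> skip
r=36=100100 popcount=2 -> skip
r=37=100101 popcount=3 -> skip
r=38=100110 popcount=3 -> skip
r=39=100111 popcount=4 -> skip
r=40=101000 popcount=2 -> skip
r=41=101001 popcount=3 -> skip
r=42=101010 popcount=3 -> skip
r=43=101011 popcount=4 -> skip
r=44=101100 popcount=3 -> skip
r=45=101101 popcount=4 -> skip
Kept rows: none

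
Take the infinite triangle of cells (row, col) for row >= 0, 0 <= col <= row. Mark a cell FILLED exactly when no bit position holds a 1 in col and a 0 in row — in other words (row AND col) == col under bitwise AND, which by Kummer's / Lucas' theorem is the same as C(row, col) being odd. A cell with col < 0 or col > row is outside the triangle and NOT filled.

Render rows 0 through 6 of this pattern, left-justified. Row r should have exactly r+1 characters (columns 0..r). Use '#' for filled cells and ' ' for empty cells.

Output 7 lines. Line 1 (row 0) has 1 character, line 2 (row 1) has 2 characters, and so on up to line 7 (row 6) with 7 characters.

r0=0: #
r1=1: ##
r2=10: # #
r3=11: ####
r4=100: #   #
r5=101: ##  ##
r6=110: # # # #

Answer: #
##
# #
####
#   #
##  ##
# # # #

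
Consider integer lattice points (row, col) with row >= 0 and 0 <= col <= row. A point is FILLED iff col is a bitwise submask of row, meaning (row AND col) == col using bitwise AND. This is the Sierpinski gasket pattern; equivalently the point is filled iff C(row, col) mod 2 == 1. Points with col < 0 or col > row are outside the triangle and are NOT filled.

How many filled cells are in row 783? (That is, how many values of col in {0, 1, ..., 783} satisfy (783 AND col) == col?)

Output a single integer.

Answer: 64

Derivation:
783 in binary = 1100001111
popcount(783) = number of 1-bits in 1100001111 = 6
A col c satisfies (783 AND c) == c iff every set bit of c is also set in 783; each of the 6 set bits of 783 can independently be on or off in c.
count = 2^6 = 64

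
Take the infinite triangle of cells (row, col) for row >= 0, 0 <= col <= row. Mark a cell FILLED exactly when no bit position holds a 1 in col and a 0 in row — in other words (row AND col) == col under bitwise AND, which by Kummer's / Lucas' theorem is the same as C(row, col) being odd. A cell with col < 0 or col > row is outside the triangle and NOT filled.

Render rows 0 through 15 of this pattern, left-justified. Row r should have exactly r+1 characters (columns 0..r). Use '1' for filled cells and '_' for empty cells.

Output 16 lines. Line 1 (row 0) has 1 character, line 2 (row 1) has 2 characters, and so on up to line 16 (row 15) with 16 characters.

Answer: 1
11
1_1
1111
1___1
11__11
1_1_1_1
11111111
1_______1
11______11
1_1_____1_1
1111____1111
1___1___1___1
11__11__11__11
1_1_1_1_1_1_1_1
1111111111111111

Derivation:
r0=0: 1
r1=1: 11
r2=10: 1_1
r3=11: 1111
r4=100: 1___1
r5=101: 11__11
r6=110: 1_1_1_1
r7=111: 11111111
r8=1000: 1_______1
r9=1001: 11______11
r10=1010: 1_1_____1_1
r11=1011: 1111____1111
r12=1100: 1___1___1___1
r13=1101: 11__11__11__11
r14=1110: 1_1_1_1_1_1_1_1
r15=1111: 1111111111111111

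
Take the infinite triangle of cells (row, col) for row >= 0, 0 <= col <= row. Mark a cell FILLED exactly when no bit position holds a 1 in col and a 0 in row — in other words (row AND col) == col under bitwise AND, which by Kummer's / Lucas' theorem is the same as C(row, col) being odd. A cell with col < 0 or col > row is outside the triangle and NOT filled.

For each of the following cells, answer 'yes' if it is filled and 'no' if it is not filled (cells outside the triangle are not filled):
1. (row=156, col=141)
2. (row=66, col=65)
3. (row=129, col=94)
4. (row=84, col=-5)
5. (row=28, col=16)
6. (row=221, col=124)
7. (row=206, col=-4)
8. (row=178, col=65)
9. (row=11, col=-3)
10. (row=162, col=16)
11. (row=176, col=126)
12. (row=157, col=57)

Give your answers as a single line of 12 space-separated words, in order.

(156,141): row=0b10011100, col=0b10001101, row AND col = 0b10001100 = 140; 140 != 141 -> empty
(66,65): row=0b1000010, col=0b1000001, row AND col = 0b1000000 = 64; 64 != 65 -> empty
(129,94): row=0b10000001, col=0b1011110, row AND col = 0b0 = 0; 0 != 94 -> empty
(84,-5): col outside [0, 84] -> not filled
(28,16): row=0b11100, col=0b10000, row AND col = 0b10000 = 16; 16 == 16 -> filled
(221,124): row=0b11011101, col=0b1111100, row AND col = 0b1011100 = 92; 92 != 124 -> empty
(206,-4): col outside [0, 206] -> not filled
(178,65): row=0b10110010, col=0b1000001, row AND col = 0b0 = 0; 0 != 65 -> empty
(11,-3): col outside [0, 11] -> not filled
(162,16): row=0b10100010, col=0b10000, row AND col = 0b0 = 0; 0 != 16 -> empty
(176,126): row=0b10110000, col=0b1111110, row AND col = 0b110000 = 48; 48 != 126 -> empty
(157,57): row=0b10011101, col=0b111001, row AND col = 0b11001 = 25; 25 != 57 -> empty

Answer: no no no no yes no no no no no no no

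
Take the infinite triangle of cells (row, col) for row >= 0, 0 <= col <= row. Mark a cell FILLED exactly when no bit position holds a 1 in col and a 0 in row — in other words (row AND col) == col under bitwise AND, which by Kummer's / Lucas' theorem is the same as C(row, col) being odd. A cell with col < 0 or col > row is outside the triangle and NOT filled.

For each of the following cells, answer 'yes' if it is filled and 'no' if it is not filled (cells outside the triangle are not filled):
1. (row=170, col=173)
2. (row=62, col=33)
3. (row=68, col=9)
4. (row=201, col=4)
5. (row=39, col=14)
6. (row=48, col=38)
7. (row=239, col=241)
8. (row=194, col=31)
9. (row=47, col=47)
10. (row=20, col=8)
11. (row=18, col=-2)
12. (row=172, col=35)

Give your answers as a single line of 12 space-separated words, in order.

Answer: no no no no no no no no yes no no no

Derivation:
(170,173): col outside [0, 170] -> not filled
(62,33): row=0b111110, col=0b100001, row AND col = 0b100000 = 32; 32 != 33 -> empty
(68,9): row=0b1000100, col=0b1001, row AND col = 0b0 = 0; 0 != 9 -> empty
(201,4): row=0b11001001, col=0b100, row AND col = 0b0 = 0; 0 != 4 -> empty
(39,14): row=0b100111, col=0b1110, row AND col = 0b110 = 6; 6 != 14 -> empty
(48,38): row=0b110000, col=0b100110, row AND col = 0b100000 = 32; 32 != 38 -> empty
(239,241): col outside [0, 239] -> not filled
(194,31): row=0b11000010, col=0b11111, row AND col = 0b10 = 2; 2 != 31 -> empty
(47,47): row=0b101111, col=0b101111, row AND col = 0b101111 = 47; 47 == 47 -> filled
(20,8): row=0b10100, col=0b1000, row AND col = 0b0 = 0; 0 != 8 -> empty
(18,-2): col outside [0, 18] -> not filled
(172,35): row=0b10101100, col=0b100011, row AND col = 0b100000 = 32; 32 != 35 -> empty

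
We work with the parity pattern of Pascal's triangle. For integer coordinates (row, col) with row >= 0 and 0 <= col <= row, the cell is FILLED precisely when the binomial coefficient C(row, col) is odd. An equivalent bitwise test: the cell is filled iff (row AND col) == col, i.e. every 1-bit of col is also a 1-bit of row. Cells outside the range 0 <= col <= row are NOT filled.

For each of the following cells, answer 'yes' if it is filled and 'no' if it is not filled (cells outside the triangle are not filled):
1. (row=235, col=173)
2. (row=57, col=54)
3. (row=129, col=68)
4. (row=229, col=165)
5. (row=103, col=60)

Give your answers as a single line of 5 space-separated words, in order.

Answer: no no no yes no

Derivation:
(235,173): row=0b11101011, col=0b10101101, row AND col = 0b10101001 = 169; 169 != 173 -> empty
(57,54): row=0b111001, col=0b110110, row AND col = 0b110000 = 48; 48 != 54 -> empty
(129,68): row=0b10000001, col=0b1000100, row AND col = 0b0 = 0; 0 != 68 -> empty
(229,165): row=0b11100101, col=0b10100101, row AND col = 0b10100101 = 165; 165 == 165 -> filled
(103,60): row=0b1100111, col=0b111100, row AND col = 0b100100 = 36; 36 != 60 -> empty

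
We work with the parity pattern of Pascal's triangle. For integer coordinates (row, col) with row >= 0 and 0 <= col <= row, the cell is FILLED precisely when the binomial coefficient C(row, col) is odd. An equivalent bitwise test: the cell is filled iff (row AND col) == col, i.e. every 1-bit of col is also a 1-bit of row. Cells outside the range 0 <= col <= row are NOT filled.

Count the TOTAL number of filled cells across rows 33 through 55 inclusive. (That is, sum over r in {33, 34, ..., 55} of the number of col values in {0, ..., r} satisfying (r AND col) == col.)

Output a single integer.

Answer: 268

Derivation:
r33=100001 pc2: +4 =4
r34=100010 pc2: +4 =8
r35=100011 pc3: +8 =16
r36=100100 pc2: +4 =20
r37=100101 pc3: +8 =28
r38=100110 pc3: +8 =36
r39=100111 pc4: +16 =52
r40=101000 pc2: +4 =56
r41=101001 pc3: +8 =64
r42=101010 pc3: +8 =72
r43=101011 pc4: +16 =88
r44=101100 pc3: +8 =96
r45=101101 pc4: +16 =112
r46=101110 pc4: +16 =128
r47=101111 pc5: +32 =160
r48=110000 pc2: +4 =164
r49=110001 pc3: +8 =172
r50=110010 pc3: +8 =180
r51=110011 pc4: +16 =196
r52=110100 pc3: +8 =204
r53=110101 pc4: +16 =220
r54=110110 pc4: +16 =236
r55=110111 pc5: +32 =268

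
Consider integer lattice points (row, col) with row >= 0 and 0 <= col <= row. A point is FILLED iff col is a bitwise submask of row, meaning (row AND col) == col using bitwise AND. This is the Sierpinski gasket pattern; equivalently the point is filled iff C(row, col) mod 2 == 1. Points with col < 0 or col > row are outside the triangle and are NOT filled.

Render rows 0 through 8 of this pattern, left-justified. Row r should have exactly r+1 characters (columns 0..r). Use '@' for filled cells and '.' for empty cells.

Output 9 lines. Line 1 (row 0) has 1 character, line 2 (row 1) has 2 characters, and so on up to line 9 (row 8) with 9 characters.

r0=0: @
r1=1: @@
r2=10: @.@
r3=11: @@@@
r4=100: @...@
r5=101: @@..@@
r6=110: @.@.@.@
r7=111: @@@@@@@@
r8=1000: @.......@

Answer: @
@@
@.@
@@@@
@...@
@@..@@
@.@.@.@
@@@@@@@@
@.......@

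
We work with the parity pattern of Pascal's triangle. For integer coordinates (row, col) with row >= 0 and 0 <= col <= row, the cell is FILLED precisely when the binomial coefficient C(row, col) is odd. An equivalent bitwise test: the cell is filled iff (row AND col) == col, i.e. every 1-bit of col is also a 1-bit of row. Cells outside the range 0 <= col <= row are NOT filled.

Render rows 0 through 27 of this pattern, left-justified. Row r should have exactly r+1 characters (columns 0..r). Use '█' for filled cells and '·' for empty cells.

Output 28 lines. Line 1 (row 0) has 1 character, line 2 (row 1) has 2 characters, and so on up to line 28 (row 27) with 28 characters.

Answer: █
██
█·█
████
█···█
██··██
█·█·█·█
████████
█·······█
██······██
█·█·····█·█
████····████
█···█···█···█
██··██··██··██
█·█·█·█·█·█·█·█
████████████████
█···············█
██··············██
█·█·············█·█
████············████
█···█···········█···█
██··██··········██··██
█·█·█·█·········█·█·█·█
████████········████████
█·······█·······█·······█
██······██······██······██
█·█·····█·█·····█·█·····█·█
████····████····████····████

Derivation:
r0=0: █
r1=1: ██
r2=10: █·█
r3=11: ████
r4=100: █···█
r5=101: ██··██
r6=110: █·█·█·█
r7=111: ████████
r8=1000: █·······█
r9=1001: ██······██
r10=1010: █·█·····█·█
r11=1011: ████····████
r12=1100: █···█···█···█
r13=1101: ██··██··██··██
r14=1110: █·█·█·█·█·█·█·█
r15=1111: ████████████████
r16=10000: █···············█
r17=10001: ██··············██
r18=10010: █·█·············█·█
r19=10011: ████············████
r20=10100: █···█···········█···█
r21=10101: ██··██··········██··██
r22=10110: █·█·█·█·········█·█·█·█
r23=10111: ████████········████████
r24=11000: █·······█·······█·······█
r25=11001: ██······██······██······██
r26=11010: █·█·····█·█·····█·█·····█·█
r27=11011: ████····████····████····████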